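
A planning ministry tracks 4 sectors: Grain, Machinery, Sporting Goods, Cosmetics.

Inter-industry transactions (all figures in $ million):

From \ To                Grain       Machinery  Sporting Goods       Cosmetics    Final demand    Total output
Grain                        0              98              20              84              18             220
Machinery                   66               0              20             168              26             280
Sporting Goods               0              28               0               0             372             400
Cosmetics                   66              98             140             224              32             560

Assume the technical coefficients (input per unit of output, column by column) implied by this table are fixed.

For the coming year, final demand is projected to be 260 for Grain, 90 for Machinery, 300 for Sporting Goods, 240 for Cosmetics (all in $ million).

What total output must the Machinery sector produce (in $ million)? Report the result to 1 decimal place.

Technical coefficients a_ij = z_ij / X_j:
  a_11 = 0/220 = 0.00, a_21 = 66/220 = 0.30, a_31 = 0/220 = 0.00, a_41 = 66/220 = 0.30
  a_12 = 98/280 = 0.35, a_22 = 0/280 = 0.00, a_32 = 28/280 = 0.10, a_42 = 98/280 = 0.35
  a_13 = 20/400 = 0.05, a_23 = 20/400 = 0.05, a_33 = 0/400 = 0.00, a_43 = 140/400 = 0.35
  a_14 = 84/560 = 0.15, a_24 = 168/560 = 0.30, a_34 = 0/560 = 0.00, a_44 = 224/560 = 0.40
I − A =
  [   1.00    -0.35    -0.05    -0.15]
  [  -0.30     1.00    -0.05    -0.30]
  [   0.00    -0.10     1.00     0.00]
  [  -0.30    -0.35    -0.35     0.60]
Compute the cofactors C_ij = (−1)^(i+j)·(3×3 minor ij) of I−A; the adjugate is their transpose:
adj(I−A) = Cᵀ =
  [ 0.481500   0.270750   0.127125   0.255750]
  [ 0.270000   0.555000   0.162000   0.345000]
  [ 0.027000   0.055500   0.339750   0.034500]
  [ 0.414000   0.491500   0.356250   0.888500]
det(I−A) = Σ_j (I−A)_1j·C_1j = (1.00)(0.481500) + (-0.35)(0.270000) + (-0.05)(0.027000) + (-0.15)(0.414000) = 0.32355
(I − A)⁻¹ = adj(I−A) / det(I−A) ≈
  [   1.4882     0.8368     0.3929     0.7904]
  [   0.8345     1.7153     0.5007     1.0663]
  [   0.0834     0.1715     1.0501     0.1066]
  [   1.2796     1.5191     1.1011     2.7461]
x = (I − A)⁻¹ d = adj(I−A)·d / det(I−A), with det(I−A) = 0.32355:
  x_1 = (0.481500·260 + 0.270750·90 + 0.127125·300 + 0.255750·240) / 0.32355 = 249.075 / 0.32355 ≈ 769.8
  x_2 = (0.270000·260 + 0.555000·90 + 0.162000·300 + 0.345000·240) / 0.32355 = 251.55 / 0.32355 ≈ 777.5
  x_3 = (0.027000·260 + 0.055500·90 + 0.339750·300 + 0.034500·240) / 0.32355 = 122.22 / 0.32355 ≈ 377.7
  x_4 = (0.414000·260 + 0.491500·90 + 0.356250·300 + 0.888500·240) / 0.32355 = 471.99 / 0.32355 ≈ 1458.8

x_2 = 777.5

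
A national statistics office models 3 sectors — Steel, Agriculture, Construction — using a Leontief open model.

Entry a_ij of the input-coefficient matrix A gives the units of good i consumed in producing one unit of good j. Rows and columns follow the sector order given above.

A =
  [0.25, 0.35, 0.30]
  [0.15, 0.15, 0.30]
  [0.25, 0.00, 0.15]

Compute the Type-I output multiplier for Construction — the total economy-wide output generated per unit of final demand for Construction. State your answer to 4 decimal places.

I − A =
  [   0.75    -0.35    -0.30]
  [  -0.15     0.85    -0.30]
  [  -0.25     0.00     0.85]
Cofactors of I−A, C_ij = (−1)^(i+j)·(minor ij) (rows/columns in the sector order above):
  C_11 = (0.85)(0.85) − (-0.30)(0.00) = 0.7225
  C_12 = −[(-0.15)(0.85) − (-0.30)(-0.25)] = 0.2025
  C_13 = (-0.15)(0.00) − (0.85)(-0.25) = 0.2125
  C_21 = −[(-0.35)(0.85) − (-0.30)(0.00)] = 0.2975
  C_22 = (0.75)(0.85) − (-0.30)(-0.25) = 0.5625
  C_23 = −[(0.75)(0.00) − (-0.35)(-0.25)] = 0.0875
  C_31 = (-0.35)(-0.30) − (-0.30)(0.85) = 0.3600
  C_32 = −[(0.75)(-0.30) − (-0.30)(-0.15)] = 0.2700
  C_33 = (0.75)(0.85) − (-0.35)(-0.15) = 0.5850
det(I−A) = Σ_j (I−A)_1j·C_1j = (0.75)(0.7225) + (-0.35)(0.2025) + (-0.30)(0.2125) = 0.40725
adj(I−A) = Cᵀ =
  [ 0.7225   0.2975   0.3600]
  [ 0.2025   0.5625   0.2700]
  [ 0.2125   0.0875   0.5850]
(I − A)⁻¹ = adj(I−A) / det(I−A) ≈
  [   1.77409     0.73051     0.88398]
  [   0.49724     1.38122     0.66298]
  [   0.52179     0.21486     1.43646]
The output multiplier for sector j is the column-j sum of the Leontief inverse (I − A)⁻¹ = adj(I−A) / det(I−A).
Column 3 of adj(I−A): (0.3600, 0.2700, 0.5850); det(I−A) = 0.40725.
m_3 = (0.3600 + 0.2700 + 0.5850) / 0.40725 = 1.215 / 0.40725 ≈ 2.9834.

m_3 = 2.9834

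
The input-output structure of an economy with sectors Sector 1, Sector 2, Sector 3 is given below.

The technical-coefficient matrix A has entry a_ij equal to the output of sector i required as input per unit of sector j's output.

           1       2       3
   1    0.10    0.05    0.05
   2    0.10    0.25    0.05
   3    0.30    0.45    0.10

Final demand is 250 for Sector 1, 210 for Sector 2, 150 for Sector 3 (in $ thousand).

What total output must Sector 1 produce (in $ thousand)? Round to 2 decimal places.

I − A =
  [   0.90    -0.05    -0.05]
  [  -0.10     0.75    -0.05]
  [  -0.30    -0.45     0.90]
Cofactors of I−A, C_ij = (−1)^(i+j)·(minor ij) (rows/columns in the sector order above):
  C_11 = (0.75)(0.90) − (-0.05)(-0.45) = 0.6525
  C_12 = −[(-0.10)(0.90) − (-0.05)(-0.30)] = 0.1050
  C_13 = (-0.10)(-0.45) − (0.75)(-0.30) = 0.2700
  C_21 = −[(-0.05)(0.90) − (-0.05)(-0.45)] = 0.0675
  C_22 = (0.90)(0.90) − (-0.05)(-0.30) = 0.7950
  C_23 = −[(0.90)(-0.45) − (-0.05)(-0.30)] = 0.4200
  C_31 = (-0.05)(-0.05) − (-0.05)(0.75) = 0.0400
  C_32 = −[(0.90)(-0.05) − (-0.05)(-0.10)] = 0.0500
  C_33 = (0.90)(0.75) − (-0.05)(-0.10) = 0.6700
det(I−A) = Σ_j (I−A)_1j·C_1j = (0.90)(0.6525) + (-0.05)(0.1050) + (-0.05)(0.2700) = 0.5685
adj(I−A) = Cᵀ =
  [ 0.6525   0.0675   0.0400]
  [ 0.1050   0.7950   0.0500]
  [ 0.2700   0.4200   0.6700]
(I − A)⁻¹ = adj(I−A) / det(I−A) ≈
  [   1.1478     0.1187     0.0704]
  [   0.1847     1.3984     0.0880]
  [   0.4749     0.7388     1.1785]
x = (I − A)⁻¹ d = adj(I−A)·d / det(I−A), with det(I−A) = 0.5685:
  x_1 = (0.6525·250 + 0.0675·210 + 0.0400·150) / 0.5685 = 183.30 / 0.5685 ≈ 322.43
  x_2 = (0.1050·250 + 0.7950·210 + 0.0500·150) / 0.5685 = 200.70 / 0.5685 ≈ 353.03
  x_3 = (0.2700·250 + 0.4200·210 + 0.6700·150) / 0.5685 = 256.20 / 0.5685 ≈ 450.66

x_1 = 322.43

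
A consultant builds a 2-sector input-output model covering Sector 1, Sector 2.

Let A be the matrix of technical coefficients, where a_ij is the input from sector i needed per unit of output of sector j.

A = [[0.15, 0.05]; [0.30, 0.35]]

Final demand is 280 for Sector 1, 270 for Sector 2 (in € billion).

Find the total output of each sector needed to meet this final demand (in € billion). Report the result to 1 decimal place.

I − A =
  [   0.85    -0.05]
  [  -0.30     0.65]
det(I−A) = (0.85)(0.65) − (-0.05)(-0.30) = 0.5375
adj(I−A) = [[0.65, 0.05], [0.30, 0.85]]
(I − A)⁻¹ = adj(I−A) / det(I−A) ≈
  [   1.2093     0.0930]
  [   0.5581     1.5814]
x = (I − A)⁻¹ d = adj(I−A)·d / det(I−A), with det(I−A) = 0.5375:
  x_1 = (0.65·280 + 0.05·270) / 0.5375 = 195.50 / 0.5375 ≈ 363.7
  x_2 = (0.30·280 + 0.85·270) / 0.5375 = 313.50 / 0.5375 ≈ 583.3

x_1 = 363.7, x_2 = 583.3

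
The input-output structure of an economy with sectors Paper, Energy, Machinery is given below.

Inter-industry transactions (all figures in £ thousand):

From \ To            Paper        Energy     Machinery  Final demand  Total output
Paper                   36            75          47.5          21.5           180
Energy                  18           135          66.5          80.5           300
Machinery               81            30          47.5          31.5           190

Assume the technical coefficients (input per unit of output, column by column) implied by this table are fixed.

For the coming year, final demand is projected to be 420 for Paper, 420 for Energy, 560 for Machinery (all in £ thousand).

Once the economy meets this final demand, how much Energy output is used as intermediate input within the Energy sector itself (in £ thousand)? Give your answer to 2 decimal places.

z_22 = 1186.30

Technical coefficients a_ij = z_ij / X_j:
  a_11 = 36/180 = 0.20, a_21 = 18/180 = 0.10, a_31 = 81/180 = 0.45
  a_12 = 75/300 = 0.25, a_22 = 135/300 = 0.45, a_32 = 30/300 = 0.10
  a_13 = 47.5/190 = 0.25, a_23 = 66.5/190 = 0.35, a_33 = 47.5/190 = 0.25
I − A =
  [   0.80    -0.25    -0.25]
  [  -0.10     0.55    -0.35]
  [  -0.45    -0.10     0.75]
Cofactors of I−A, C_ij = (−1)^(i+j)·(minor ij) (rows/columns in the sector order above):
  C_11 = (0.55)(0.75) − (-0.35)(-0.10) = 0.3775
  C_12 = −[(-0.10)(0.75) − (-0.35)(-0.45)] = 0.2325
  C_13 = (-0.10)(-0.10) − (0.55)(-0.45) = 0.2575
  C_21 = −[(-0.25)(0.75) − (-0.25)(-0.10)] = 0.2125
  C_22 = (0.80)(0.75) − (-0.25)(-0.45) = 0.4875
  C_23 = −[(0.80)(-0.10) − (-0.25)(-0.45)] = 0.1925
  C_31 = (-0.25)(-0.35) − (-0.25)(0.55) = 0.2250
  C_32 = −[(0.80)(-0.35) − (-0.25)(-0.10)] = 0.3050
  C_33 = (0.80)(0.55) − (-0.25)(-0.10) = 0.4150
det(I−A) = Σ_j (I−A)_1j·C_1j = (0.80)(0.3775) + (-0.25)(0.2325) + (-0.25)(0.2575) = 0.1795
adj(I−A) = Cᵀ =
  [ 0.3775   0.2125   0.2250]
  [ 0.2325   0.4875   0.3050]
  [ 0.2575   0.1925   0.4150]
(I − A)⁻¹ = adj(I−A) / det(I−A) ≈
  [   2.1031     1.1838     1.2535]
  [   1.2953     2.7159     1.6992]
  [   1.4345     1.0724     2.3120]
First solve x = (I − A)⁻¹ d = adj(I−A)·d / det(I−A); in particular x_2 = (0.2325·420 + 0.4875·420 + 0.3050·560) / 0.1795 = 473.20 / 0.1795 ≈ 2636.2117.
Intermediate flow from 2 to 2: z_22 = a_22 · x_2 = 0.45 × 473.20 / 0.1795 = 212.94 / 0.1795 ≈ 1186.30.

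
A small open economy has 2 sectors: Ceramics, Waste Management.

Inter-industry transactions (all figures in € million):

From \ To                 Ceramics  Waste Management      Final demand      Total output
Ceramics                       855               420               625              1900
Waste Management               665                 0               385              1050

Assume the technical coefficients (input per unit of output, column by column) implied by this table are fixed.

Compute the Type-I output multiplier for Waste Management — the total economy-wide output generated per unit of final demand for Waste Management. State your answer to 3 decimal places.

m_W = 2.317

Technical coefficients a_ij = z_ij / X_j:
  a_CC = 855/1900 = 0.45, a_WC = 665/1900 = 0.35
  a_CW = 420/1050 = 0.40, a_WW = 0/1050 = 0.00
I − A =
  [   0.55    -0.40]
  [  -0.35     1.00]
det(I−A) = (0.55)(1.00) − (-0.40)(-0.35) = 0.4100
adj(I−A) = [[1.00, 0.40], [0.35, 0.55]]
(I − A)⁻¹ = adj(I−A) / det(I−A) ≈
  [   2.4390     0.9756]
  [   0.8537     1.3415]
The output multiplier for sector j is the column-j sum of the Leontief inverse (I − A)⁻¹ = adj(I−A) / det(I−A).
Column W of adj(I−A): (0.40, 0.55); det(I−A) = 0.4100.
m_W = (0.40 + 0.55) / 0.4100 = 0.95 / 0.4100 ≈ 2.317.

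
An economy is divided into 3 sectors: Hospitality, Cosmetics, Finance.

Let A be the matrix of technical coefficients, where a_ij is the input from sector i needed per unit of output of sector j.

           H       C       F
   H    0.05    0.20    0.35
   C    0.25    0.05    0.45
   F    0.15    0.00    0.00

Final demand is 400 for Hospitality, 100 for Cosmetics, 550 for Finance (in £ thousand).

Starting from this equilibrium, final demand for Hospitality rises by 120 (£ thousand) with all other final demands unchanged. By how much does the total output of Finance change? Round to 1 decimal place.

Δx_F = 21.7

I − A =
  [   0.95    -0.20    -0.35]
  [  -0.25     0.95    -0.45]
  [  -0.15     0.00     1.00]
Cofactors of I−A, C_ij = (−1)^(i+j)·(minor ij) (rows/columns in the sector order above):
  C_11 = (0.95)(1.00) − (-0.45)(0.00) = 0.9500
  C_12 = −[(-0.25)(1.00) − (-0.45)(-0.15)] = 0.3175
  C_13 = (-0.25)(0.00) − (0.95)(-0.15) = 0.1425
  C_21 = −[(-0.20)(1.00) − (-0.35)(0.00)] = 0.2000
  C_22 = (0.95)(1.00) − (-0.35)(-0.15) = 0.8975
  C_23 = −[(0.95)(0.00) − (-0.20)(-0.15)] = 0.0300
  C_31 = (-0.20)(-0.45) − (-0.35)(0.95) = 0.4225
  C_32 = −[(0.95)(-0.45) − (-0.35)(-0.25)] = 0.5150
  C_33 = (0.95)(0.95) − (-0.20)(-0.25) = 0.8525
det(I−A) = Σ_j (I−A)_1j·C_1j = (0.95)(0.9500) + (-0.20)(0.3175) + (-0.35)(0.1425) = 0.789125
adj(I−A) = Cᵀ =
  [ 0.9500   0.2000   0.4225]
  [ 0.3175   0.8975   0.5150]
  [ 0.1425   0.0300   0.8525]
(I − A)⁻¹ = adj(I−A) / det(I−A) ≈
  [   1.2039     0.2534     0.5354]
  [   0.4023     1.1373     0.6526]
  [   0.1806     0.0380     1.0803]
Δx = (I − A)⁻¹ Δd with Δd having +120 in the Hospitality component and 0 elsewhere.
So Δx_F = L_FH · (+120), where L_FH = adj(I−A)_FH / det(I−A) = 0.1425 / 0.789125.
Δx_F = 0.1425 × (+120) / 0.789125 = 17.10 / 0.789125 ≈ 21.7.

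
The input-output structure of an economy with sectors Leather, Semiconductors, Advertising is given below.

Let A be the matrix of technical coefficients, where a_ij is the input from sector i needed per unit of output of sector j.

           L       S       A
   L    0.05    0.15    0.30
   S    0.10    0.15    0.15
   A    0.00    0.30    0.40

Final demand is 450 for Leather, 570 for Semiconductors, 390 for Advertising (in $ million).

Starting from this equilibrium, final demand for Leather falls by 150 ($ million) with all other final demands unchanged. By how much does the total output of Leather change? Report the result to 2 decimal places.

I − A =
  [   0.95    -0.15    -0.30]
  [  -0.10     0.85    -0.15]
  [   0.00    -0.30     0.60]
Cofactors of I−A, C_ij = (−1)^(i+j)·(minor ij) (rows/columns in the sector order above):
  C_11 = (0.85)(0.60) − (-0.15)(-0.30) = 0.4650
  C_12 = −[(-0.10)(0.60) − (-0.15)(0.00)] = 0.0600
  C_13 = (-0.10)(-0.30) − (0.85)(0.00) = 0.0300
  C_21 = −[(-0.15)(0.60) − (-0.30)(-0.30)] = 0.1800
  C_22 = (0.95)(0.60) − (-0.30)(0.00) = 0.5700
  C_23 = −[(0.95)(-0.30) − (-0.15)(0.00)] = 0.2850
  C_31 = (-0.15)(-0.15) − (-0.30)(0.85) = 0.2775
  C_32 = −[(0.95)(-0.15) − (-0.30)(-0.10)] = 0.1725
  C_33 = (0.95)(0.85) − (-0.15)(-0.10) = 0.7925
det(I−A) = Σ_j (I−A)_1j·C_1j = (0.95)(0.4650) + (-0.15)(0.0600) + (-0.30)(0.0300) = 0.42375
adj(I−A) = Cᵀ =
  [ 0.4650   0.1800   0.2775]
  [ 0.0600   0.5700   0.1725]
  [ 0.0300   0.2850   0.7925]
(I − A)⁻¹ = adj(I−A) / det(I−A) ≈
  [   1.0973     0.4248     0.6549]
  [   0.1416     1.3451     0.4071]
  [   0.0708     0.6726     1.8702]
Δx = (I − A)⁻¹ Δd with Δd having -150 in the Leather component and 0 elsewhere.
So Δx_L = L_LL · (-150), where L_LL = adj(I−A)_LL / det(I−A) = 0.4650 / 0.42375.
Δx_L = 0.4650 × (-150) / 0.42375 = -69.75 / 0.42375 ≈ -164.60.

Δx_L = -164.60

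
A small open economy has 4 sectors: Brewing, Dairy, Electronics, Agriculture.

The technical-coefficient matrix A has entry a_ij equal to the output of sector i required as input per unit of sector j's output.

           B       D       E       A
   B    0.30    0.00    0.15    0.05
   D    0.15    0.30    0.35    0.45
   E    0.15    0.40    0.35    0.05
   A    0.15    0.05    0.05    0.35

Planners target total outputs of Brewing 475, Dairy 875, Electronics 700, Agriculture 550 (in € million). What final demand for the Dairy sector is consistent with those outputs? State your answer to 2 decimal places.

I − A =
  [   0.70     0.00    -0.15    -0.05]
  [  -0.15     0.70    -0.35    -0.45]
  [  -0.15    -0.40     0.65    -0.05]
  [  -0.15    -0.05    -0.05     0.65]
d = (I − A) x:
  d_B = (+0.70)·475 + (+0.00)·875 + (-0.15)·700 + (-0.05)·550 = 200.00
  d_D = (-0.15)·475 + (+0.70)·875 + (-0.35)·700 + (-0.45)·550 = 48.75
  d_E = (-0.15)·475 + (-0.40)·875 + (+0.65)·700 + (-0.05)·550 = 6.25
  d_A = (-0.15)·475 + (-0.05)·875 + (-0.05)·700 + (+0.65)·550 = 207.50

d_D = 48.75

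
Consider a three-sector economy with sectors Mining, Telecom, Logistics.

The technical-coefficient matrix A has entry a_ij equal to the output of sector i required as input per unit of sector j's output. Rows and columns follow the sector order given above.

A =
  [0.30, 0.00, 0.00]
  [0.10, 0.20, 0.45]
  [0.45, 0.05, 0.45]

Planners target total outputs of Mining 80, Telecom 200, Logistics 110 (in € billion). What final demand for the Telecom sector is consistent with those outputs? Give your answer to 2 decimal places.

I − A =
  [   0.70     0.00     0.00]
  [  -0.10     0.80    -0.45]
  [  -0.45    -0.05     0.55]
d = (I − A) x:
  d_M = (+0.70)·80 + (+0.00)·200 + (+0.00)·110 = 56.00
  d_T = (-0.10)·80 + (+0.80)·200 + (-0.45)·110 = 102.50
  d_L = (-0.45)·80 + (-0.05)·200 + (+0.55)·110 = 14.50

d_T = 102.50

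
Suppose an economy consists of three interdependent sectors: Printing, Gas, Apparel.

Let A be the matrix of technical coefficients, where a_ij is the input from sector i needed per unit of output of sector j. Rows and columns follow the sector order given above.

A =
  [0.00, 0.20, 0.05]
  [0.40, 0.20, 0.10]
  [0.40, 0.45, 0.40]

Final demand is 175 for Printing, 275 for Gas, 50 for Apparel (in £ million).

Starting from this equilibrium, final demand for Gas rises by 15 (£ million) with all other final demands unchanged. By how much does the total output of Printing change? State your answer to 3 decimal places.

I − A =
  [   1.00    -0.20    -0.05]
  [  -0.40     0.80    -0.10]
  [  -0.40    -0.45     0.60]
Cofactors of I−A, C_ij = (−1)^(i+j)·(minor ij) (rows/columns in the sector order above):
  C_11 = (0.80)(0.60) − (-0.10)(-0.45) = 0.4350
  C_12 = −[(-0.40)(0.60) − (-0.10)(-0.40)] = 0.2800
  C_13 = (-0.40)(-0.45) − (0.80)(-0.40) = 0.5000
  C_21 = −[(-0.20)(0.60) − (-0.05)(-0.45)] = 0.1425
  C_22 = (1.00)(0.60) − (-0.05)(-0.40) = 0.5800
  C_23 = −[(1.00)(-0.45) − (-0.20)(-0.40)] = 0.5300
  C_31 = (-0.20)(-0.10) − (-0.05)(0.80) = 0.0600
  C_32 = −[(1.00)(-0.10) − (-0.05)(-0.40)] = 0.1200
  C_33 = (1.00)(0.80) − (-0.20)(-0.40) = 0.7200
det(I−A) = Σ_j (I−A)_1j·C_1j = (1.00)(0.4350) + (-0.20)(0.2800) + (-0.05)(0.5000) = 0.3540
adj(I−A) = Cᵀ =
  [ 0.4350   0.1425   0.0600]
  [ 0.2800   0.5800   0.1200]
  [ 0.5000   0.5300   0.7200]
(I − A)⁻¹ = adj(I−A) / det(I−A) ≈
  [   1.2288     0.4025     0.1695]
  [   0.7910     1.6384     0.3390]
  [   1.4124     1.4972     2.0339]
Δx = (I − A)⁻¹ Δd with Δd having +15 in the Gas component and 0 elsewhere.
So Δx_1 = L_12 · (+15), where L_12 = adj(I−A)_12 / det(I−A) = 0.1425 / 0.3540.
Δx_1 = 0.1425 × (+15) / 0.3540 = 2.1375 / 0.3540 ≈ 6.038.

Δx_1 = 6.038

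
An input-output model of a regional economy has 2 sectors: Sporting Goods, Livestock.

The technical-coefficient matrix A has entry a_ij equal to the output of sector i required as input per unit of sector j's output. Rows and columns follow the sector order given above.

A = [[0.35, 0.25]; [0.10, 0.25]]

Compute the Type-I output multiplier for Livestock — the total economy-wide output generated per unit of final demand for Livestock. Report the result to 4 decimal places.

m_L = 1.9459

I − A =
  [   0.65    -0.25]
  [  -0.10     0.75]
det(I−A) = (0.65)(0.75) − (-0.25)(-0.10) = 0.4625
adj(I−A) = [[0.75, 0.25], [0.10, 0.65]]
(I − A)⁻¹ = adj(I−A) / det(I−A) ≈
  [   1.62162     0.54054]
  [   0.21622     1.40541]
The output multiplier for sector j is the column-j sum of the Leontief inverse (I − A)⁻¹ = adj(I−A) / det(I−A).
Column L of adj(I−A): (0.25, 0.65); det(I−A) = 0.4625.
m_L = (0.25 + 0.65) / 0.4625 = 0.90 / 0.4625 ≈ 1.9459.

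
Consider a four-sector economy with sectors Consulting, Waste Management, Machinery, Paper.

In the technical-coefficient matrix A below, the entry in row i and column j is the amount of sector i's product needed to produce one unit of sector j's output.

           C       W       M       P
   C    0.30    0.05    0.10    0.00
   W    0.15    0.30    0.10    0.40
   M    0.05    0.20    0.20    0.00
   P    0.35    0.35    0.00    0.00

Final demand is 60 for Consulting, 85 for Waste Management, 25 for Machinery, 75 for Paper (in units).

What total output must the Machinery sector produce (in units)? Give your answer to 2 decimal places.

I − A =
  [   0.70    -0.05    -0.10     0.00]
  [  -0.15     0.70    -0.10    -0.40]
  [  -0.05    -0.20     0.80     0.00]
  [  -0.35    -0.35     0.00     1.00]
Compute the cofactors C_ij = (−1)^(i+j)·(3×3 minor ij) of I−A; the adjugate is their transpose:
adj(I−A) = Cᵀ =
  [ 0.42800   0.06000   0.06100   0.02400]
  [ 0.23700   0.55500   0.09900   0.22200]
  [ 0.08600   0.14250   0.37750   0.05700]
  [ 0.23275   0.21525   0.05600   0.36525]
det(I−A) = Σ_j (I−A)_1j·C_1j = (0.70)(0.42800) + (-0.05)(0.23700) + (-0.10)(0.08600) + (0.00)(0.23275) = 0.27915
(I − A)⁻¹ = adj(I−A) / det(I−A) ≈
  [   1.5332     0.2149     0.2185     0.0860]
  [   0.8490     1.9882     0.3546     0.7953]
  [   0.3081     0.5105     1.3523     0.2042]
  [   0.8338     0.7711     0.2006     1.3084]
x = (I − A)⁻¹ d = adj(I−A)·d / det(I−A), with det(I−A) = 0.27915:
  x_C = (0.42800·60 + 0.06000·85 + 0.06100·25 + 0.02400·75) / 0.27915 = 34.105 / 0.27915 ≈ 122.17
  x_W = (0.23700·60 + 0.55500·85 + 0.09900·25 + 0.22200·75) / 0.27915 = 80.52 / 0.27915 ≈ 288.45
  x_M = (0.08600·60 + 0.14250·85 + 0.37750·25 + 0.05700·75) / 0.27915 = 30.985 / 0.27915 ≈ 111.00
  x_P = (0.23275·60 + 0.21525·85 + 0.05600·25 + 0.36525·75) / 0.27915 = 61.055 / 0.27915 ≈ 218.72

x_M = 111.00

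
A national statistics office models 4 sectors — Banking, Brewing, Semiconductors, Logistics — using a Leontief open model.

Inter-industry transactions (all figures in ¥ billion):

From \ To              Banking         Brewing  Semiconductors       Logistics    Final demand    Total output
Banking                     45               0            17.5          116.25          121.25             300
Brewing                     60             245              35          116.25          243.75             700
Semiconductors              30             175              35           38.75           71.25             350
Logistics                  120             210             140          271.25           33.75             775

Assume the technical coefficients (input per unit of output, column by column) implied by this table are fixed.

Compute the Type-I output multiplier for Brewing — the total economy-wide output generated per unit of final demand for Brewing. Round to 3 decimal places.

m_2 = 4.795

Technical coefficients a_ij = z_ij / X_j:
  a_11 = 45/300 = 0.15, a_21 = 60/300 = 0.20, a_31 = 30/300 = 0.10, a_41 = 120/300 = 0.40
  a_12 = 0/700 = 0.00, a_22 = 245/700 = 0.35, a_32 = 175/700 = 0.25, a_42 = 210/700 = 0.30
  a_13 = 17.5/350 = 0.05, a_23 = 35/350 = 0.10, a_33 = 35/350 = 0.10, a_43 = 140/350 = 0.40
  a_14 = 116.25/775 = 0.15, a_24 = 116.25/775 = 0.15, a_34 = 38.75/775 = 0.05, a_44 = 271.25/775 = 0.35
I − A =
  [   0.85     0.00    -0.05    -0.15]
  [  -0.20     0.65    -0.10    -0.15]
  [  -0.10    -0.25     0.90    -0.05]
  [  -0.40    -0.30    -0.40     0.65]
Compute the cofactors C_ij = (−1)^(i+j)·(3×3 minor ij) of I−A; the adjugate is their transpose:
adj(I−A) = Cᵀ =
  [ 0.294000   0.064375   0.062375   0.087500]
  [ 0.181500   0.416000   0.121750   0.147250]
  [ 0.101250   0.140375   0.272875   0.076750]
  [ 0.327000   0.318000   0.262500   0.470250]
det(I−A) = Σ_j (I−A)_1j·C_1j = (0.85)(0.294000) + (0.00)(0.181500) + (-0.05)(0.101250) + (-0.15)(0.327000) = 0.1957875
(I − A)⁻¹ = adj(I−A) / det(I−A) ≈
  [   1.5016     0.3288     0.3186     0.4469]
  [   0.9270     2.1248     0.6218     0.7521]
  [   0.5171     0.7170     1.3937     0.3920]
  [   1.6702     1.6242     1.3407     2.4018]
The output multiplier for sector j is the column-j sum of the Leontief inverse (I − A)⁻¹ = adj(I−A) / det(I−A).
Column 2 of adj(I−A): (0.064375, 0.416000, 0.140375, 0.318000); det(I−A) = 0.1957875.
m_2 = (0.064375 + 0.416000 + 0.140375 + 0.318000) / 0.1957875 = 0.93875 / 0.1957875 ≈ 4.795.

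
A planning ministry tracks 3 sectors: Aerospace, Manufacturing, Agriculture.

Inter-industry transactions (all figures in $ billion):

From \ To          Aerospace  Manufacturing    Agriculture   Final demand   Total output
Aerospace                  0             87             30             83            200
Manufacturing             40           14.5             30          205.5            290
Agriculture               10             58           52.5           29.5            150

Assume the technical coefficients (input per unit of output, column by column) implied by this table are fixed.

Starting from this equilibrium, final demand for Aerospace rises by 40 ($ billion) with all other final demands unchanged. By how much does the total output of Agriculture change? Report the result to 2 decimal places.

Technical coefficients a_ij = z_ij / X_j:
  a_11 = 0/200 = 0.00, a_21 = 40/200 = 0.20, a_31 = 10/200 = 0.05
  a_12 = 87/290 = 0.30, a_22 = 14.5/290 = 0.05, a_32 = 58/290 = 0.20
  a_13 = 30/150 = 0.20, a_23 = 30/150 = 0.20, a_33 = 52.5/150 = 0.35
I − A =
  [   1.00    -0.30    -0.20]
  [  -0.20     0.95    -0.20]
  [  -0.05    -0.20     0.65]
Cofactors of I−A, C_ij = (−1)^(i+j)·(minor ij) (rows/columns in the sector order above):
  C_11 = (0.95)(0.65) − (-0.20)(-0.20) = 0.5775
  C_12 = −[(-0.20)(0.65) − (-0.20)(-0.05)] = 0.1400
  C_13 = (-0.20)(-0.20) − (0.95)(-0.05) = 0.0875
  C_21 = −[(-0.30)(0.65) − (-0.20)(-0.20)] = 0.2350
  C_22 = (1.00)(0.65) − (-0.20)(-0.05) = 0.6400
  C_23 = −[(1.00)(-0.20) − (-0.30)(-0.05)] = 0.2150
  C_31 = (-0.30)(-0.20) − (-0.20)(0.95) = 0.2500
  C_32 = −[(1.00)(-0.20) − (-0.20)(-0.20)] = 0.2400
  C_33 = (1.00)(0.95) − (-0.30)(-0.20) = 0.8900
det(I−A) = Σ_j (I−A)_1j·C_1j = (1.00)(0.5775) + (-0.30)(0.1400) + (-0.20)(0.0875) = 0.5180
adj(I−A) = Cᵀ =
  [ 0.5775   0.2350   0.2500]
  [ 0.1400   0.6400   0.2400]
  [ 0.0875   0.2150   0.8900]
(I − A)⁻¹ = adj(I−A) / det(I−A) ≈
  [   1.1149     0.4537     0.4826]
  [   0.2703     1.2355     0.4633]
  [   0.1689     0.4151     1.7181]
Δx = (I − A)⁻¹ Δd with Δd having +40 in the Aerospace component and 0 elsewhere.
So Δx_3 = L_31 · (+40), where L_31 = adj(I−A)_31 / det(I−A) = 0.0875 / 0.5180.
Δx_3 = 0.0875 × (+40) / 0.5180 = 3.50 / 0.5180 ≈ 6.76.

Δx_3 = 6.76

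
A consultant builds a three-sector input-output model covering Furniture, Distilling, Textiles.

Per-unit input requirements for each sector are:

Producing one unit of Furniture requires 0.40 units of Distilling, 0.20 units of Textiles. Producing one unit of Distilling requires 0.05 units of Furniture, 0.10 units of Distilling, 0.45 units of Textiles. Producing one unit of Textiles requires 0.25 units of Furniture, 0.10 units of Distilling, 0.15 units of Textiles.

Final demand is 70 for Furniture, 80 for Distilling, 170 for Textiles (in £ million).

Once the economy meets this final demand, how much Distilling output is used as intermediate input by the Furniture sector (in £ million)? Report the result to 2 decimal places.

z_21 = 66.60

I − A =
  [   1.00    -0.05    -0.25]
  [  -0.40     0.90    -0.10]
  [  -0.20    -0.45     0.85]
Cofactors of I−A, C_ij = (−1)^(i+j)·(minor ij) (rows/columns in the sector order above):
  C_11 = (0.90)(0.85) − (-0.10)(-0.45) = 0.7200
  C_12 = −[(-0.40)(0.85) − (-0.10)(-0.20)] = 0.3600
  C_13 = (-0.40)(-0.45) − (0.90)(-0.20) = 0.3600
  C_21 = −[(-0.05)(0.85) − (-0.25)(-0.45)] = 0.1550
  C_22 = (1.00)(0.85) − (-0.25)(-0.20) = 0.8000
  C_23 = −[(1.00)(-0.45) − (-0.05)(-0.20)] = 0.4600
  C_31 = (-0.05)(-0.10) − (-0.25)(0.90) = 0.2300
  C_32 = −[(1.00)(-0.10) − (-0.25)(-0.40)] = 0.2000
  C_33 = (1.00)(0.90) − (-0.05)(-0.40) = 0.8800
det(I−A) = Σ_j (I−A)_1j·C_1j = (1.00)(0.7200) + (-0.05)(0.3600) + (-0.25)(0.3600) = 0.6120
adj(I−A) = Cᵀ =
  [ 0.7200   0.1550   0.2300]
  [ 0.3600   0.8000   0.2000]
  [ 0.3600   0.4600   0.8800]
(I − A)⁻¹ = adj(I−A) / det(I−A) ≈
  [   1.1765     0.2533     0.3758]
  [   0.5882     1.3072     0.3268]
  [   0.5882     0.7516     1.4379]
First solve x = (I − A)⁻¹ d = adj(I−A)·d / det(I−A); in particular x_1 = (0.7200·70 + 0.1550·80 + 0.2300·170) / 0.6120 = 101.90 / 0.6120 ≈ 166.5033.
Intermediate flow from 2 to 1: z_21 = a_21 · x_1 = 0.40 × 101.90 / 0.6120 = 40.76 / 0.6120 ≈ 66.60.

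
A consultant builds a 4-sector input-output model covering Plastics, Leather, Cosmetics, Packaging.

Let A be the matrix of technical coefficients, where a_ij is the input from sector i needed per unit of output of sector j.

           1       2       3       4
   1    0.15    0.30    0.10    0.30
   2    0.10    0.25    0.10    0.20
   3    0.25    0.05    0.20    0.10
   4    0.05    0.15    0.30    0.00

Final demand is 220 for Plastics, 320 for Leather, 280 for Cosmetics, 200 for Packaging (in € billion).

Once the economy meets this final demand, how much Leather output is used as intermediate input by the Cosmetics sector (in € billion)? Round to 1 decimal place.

I − A =
  [   0.85    -0.30    -0.10    -0.30]
  [  -0.10     0.75    -0.10    -0.20]
  [  -0.25    -0.05     0.80    -0.10]
  [  -0.05    -0.15    -0.30     1.00]
Compute the cofactors C_ij = (−1)^(i+j)·(3×3 minor ij) of I−A; the adjugate is their transpose:
adj(I−A) = Cᵀ =
  [ 0.54400   0.27800   0.19200   0.23800]
  [ 0.12550   0.59450   0.15450   0.17200]
  [ 0.19075   0.14225   0.56325   0.14200]
  [ 0.10325   0.14575   0.20175   0.45500]
det(I−A) = Σ_j (I−A)_1j·C_1j = (0.85)(0.54400) + (-0.30)(0.12550) + (-0.10)(0.19075) + (-0.30)(0.10325) = 0.3747
(I − A)⁻¹ = adj(I−A) / det(I−A) ≈
  [   1.4518     0.7419     0.5124     0.6352]
  [   0.3349     1.5866     0.4123     0.4590]
  [   0.5091     0.3796     1.5032     0.3790]
  [   0.2756     0.3890     0.5384     1.2143]
First solve x = (I − A)⁻¹ d = adj(I−A)·d / det(I−A); in particular x_3 = (0.19075·220 + 0.14225·320 + 0.56325·280 + 0.14200·200) / 0.3747 = 273.595 / 0.3747 ≈ 730.171.
Intermediate flow from 2 to 3: z_23 = a_23 · x_3 = 0.10 × 273.595 / 0.3747 = 27.3595 / 0.3747 ≈ 73.0.

z_23 = 73.0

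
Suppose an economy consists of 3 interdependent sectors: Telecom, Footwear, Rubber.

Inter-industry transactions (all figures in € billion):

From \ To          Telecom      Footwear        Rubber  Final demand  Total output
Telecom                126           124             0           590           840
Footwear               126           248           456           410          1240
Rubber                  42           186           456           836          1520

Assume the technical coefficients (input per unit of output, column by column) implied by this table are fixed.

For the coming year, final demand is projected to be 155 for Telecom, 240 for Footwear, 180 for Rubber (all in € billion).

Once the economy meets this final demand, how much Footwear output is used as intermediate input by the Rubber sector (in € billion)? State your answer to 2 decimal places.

Technical coefficients a_ij = z_ij / X_j:
  a_11 = 126/840 = 0.15, a_21 = 126/840 = 0.15, a_31 = 42/840 = 0.05
  a_12 = 124/1240 = 0.10, a_22 = 248/1240 = 0.20, a_32 = 186/1240 = 0.15
  a_13 = 0/1520 = 0.00, a_23 = 456/1520 = 0.30, a_33 = 456/1520 = 0.30
I − A =
  [   0.85    -0.10     0.00]
  [  -0.15     0.80    -0.30]
  [  -0.05    -0.15     0.70]
Cofactors of I−A, C_ij = (−1)^(i+j)·(minor ij) (rows/columns in the sector order above):
  C_11 = (0.80)(0.70) − (-0.30)(-0.15) = 0.5150
  C_12 = −[(-0.15)(0.70) − (-0.30)(-0.05)] = 0.1200
  C_13 = (-0.15)(-0.15) − (0.80)(-0.05) = 0.0625
  C_21 = −[(-0.10)(0.70) − (0.00)(-0.15)] = 0.0700
  C_22 = (0.85)(0.70) − (0.00)(-0.05) = 0.5950
  C_23 = −[(0.85)(-0.15) − (-0.10)(-0.05)] = 0.1325
  C_31 = (-0.10)(-0.30) − (0.00)(0.80) = 0.0300
  C_32 = −[(0.85)(-0.30) − (0.00)(-0.15)] = 0.2550
  C_33 = (0.85)(0.80) − (-0.10)(-0.15) = 0.6650
det(I−A) = Σ_j (I−A)_1j·C_1j = (0.85)(0.5150) + (-0.10)(0.1200) + (0.00)(0.0625) = 0.42575
adj(I−A) = Cᵀ =
  [ 0.5150   0.0700   0.0300]
  [ 0.1200   0.5950   0.2550]
  [ 0.0625   0.1325   0.6650]
(I − A)⁻¹ = adj(I−A) / det(I−A) ≈
  [   1.2096     0.1644     0.0705]
  [   0.2819     1.3975     0.5989]
  [   0.1468     0.3112     1.5619]
First solve x = (I − A)⁻¹ d = adj(I−A)·d / det(I−A); in particular x_3 = (0.0625·155 + 0.1325·240 + 0.6650·180) / 0.42575 = 161.1875 / 0.42575 ≈ 378.5966.
Intermediate flow from 2 to 3: z_23 = a_23 · x_3 = 0.30 × 161.1875 / 0.42575 = 48.35625 / 0.42575 ≈ 113.58.

z_23 = 113.58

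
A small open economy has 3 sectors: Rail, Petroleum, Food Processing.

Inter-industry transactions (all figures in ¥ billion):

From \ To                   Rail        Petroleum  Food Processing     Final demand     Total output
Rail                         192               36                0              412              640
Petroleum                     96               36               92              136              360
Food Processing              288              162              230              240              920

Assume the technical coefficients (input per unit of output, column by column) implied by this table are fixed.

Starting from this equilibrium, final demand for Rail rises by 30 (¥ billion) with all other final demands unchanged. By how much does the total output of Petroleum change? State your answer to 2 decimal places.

Technical coefficients a_ij = z_ij / X_j:
  a_11 = 192/640 = 0.30, a_21 = 96/640 = 0.15, a_31 = 288/640 = 0.45
  a_12 = 36/360 = 0.10, a_22 = 36/360 = 0.10, a_32 = 162/360 = 0.45
  a_13 = 0/920 = 0.00, a_23 = 92/920 = 0.10, a_33 = 230/920 = 0.25
I − A =
  [   0.70    -0.10     0.00]
  [  -0.15     0.90    -0.10]
  [  -0.45    -0.45     0.75]
Cofactors of I−A, C_ij = (−1)^(i+j)·(minor ij) (rows/columns in the sector order above):
  C_11 = (0.90)(0.75) − (-0.10)(-0.45) = 0.6300
  C_12 = −[(-0.15)(0.75) − (-0.10)(-0.45)] = 0.1575
  C_13 = (-0.15)(-0.45) − (0.90)(-0.45) = 0.4725
  C_21 = −[(-0.10)(0.75) − (0.00)(-0.45)] = 0.0750
  C_22 = (0.70)(0.75) − (0.00)(-0.45) = 0.5250
  C_23 = −[(0.70)(-0.45) − (-0.10)(-0.45)] = 0.3600
  C_31 = (-0.10)(-0.10) − (0.00)(0.90) = 0.0100
  C_32 = −[(0.70)(-0.10) − (0.00)(-0.15)] = 0.0700
  C_33 = (0.70)(0.90) − (-0.10)(-0.15) = 0.6150
det(I−A) = Σ_j (I−A)_1j·C_1j = (0.70)(0.6300) + (-0.10)(0.1575) + (0.00)(0.4725) = 0.42525
adj(I−A) = Cᵀ =
  [ 0.6300   0.0750   0.0100]
  [ 0.1575   0.5250   0.0700]
  [ 0.4725   0.3600   0.6150]
(I − A)⁻¹ = adj(I−A) / det(I−A) ≈
  [   1.4815     0.1764     0.0235]
  [   0.3704     1.2346     0.1646]
  [   1.1111     0.8466     1.4462]
Δx = (I − A)⁻¹ Δd with Δd having +30 in the Rail component and 0 elsewhere.
So Δx_2 = L_21 · (+30), where L_21 = adj(I−A)_21 / det(I−A) = 0.1575 / 0.42525.
Δx_2 = 0.1575 × (+30) / 0.42525 = 4.725 / 0.42525 ≈ 11.11.

Δx_2 = 11.11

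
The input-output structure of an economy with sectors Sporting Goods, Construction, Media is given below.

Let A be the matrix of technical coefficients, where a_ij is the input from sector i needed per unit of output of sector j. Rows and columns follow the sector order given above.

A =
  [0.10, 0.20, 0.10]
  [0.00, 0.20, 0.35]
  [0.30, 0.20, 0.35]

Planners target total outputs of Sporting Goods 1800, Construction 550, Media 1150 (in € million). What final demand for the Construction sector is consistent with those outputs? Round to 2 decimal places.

d_2 = 37.50

I − A =
  [   0.90    -0.20    -0.10]
  [   0.00     0.80    -0.35]
  [  -0.30    -0.20     0.65]
d = (I − A) x:
  d_1 = (+0.90)·1800 + (-0.20)·550 + (-0.10)·1150 = 1395.00
  d_2 = (+0.00)·1800 + (+0.80)·550 + (-0.35)·1150 = 37.50
  d_3 = (-0.30)·1800 + (-0.20)·550 + (+0.65)·1150 = 97.50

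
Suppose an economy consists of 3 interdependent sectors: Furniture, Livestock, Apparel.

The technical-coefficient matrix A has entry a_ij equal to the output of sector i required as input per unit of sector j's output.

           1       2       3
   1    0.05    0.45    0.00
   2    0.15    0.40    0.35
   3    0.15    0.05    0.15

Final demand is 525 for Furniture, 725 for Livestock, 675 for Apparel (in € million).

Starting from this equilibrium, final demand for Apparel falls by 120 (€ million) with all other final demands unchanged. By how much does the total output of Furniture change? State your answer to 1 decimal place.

Δx_1 = -48.9

I − A =
  [   0.95    -0.45     0.00]
  [  -0.15     0.60    -0.35]
  [  -0.15    -0.05     0.85]
Cofactors of I−A, C_ij = (−1)^(i+j)·(minor ij) (rows/columns in the sector order above):
  C_11 = (0.60)(0.85) − (-0.35)(-0.05) = 0.4925
  C_12 = −[(-0.15)(0.85) − (-0.35)(-0.15)] = 0.1800
  C_13 = (-0.15)(-0.05) − (0.60)(-0.15) = 0.0975
  C_21 = −[(-0.45)(0.85) − (0.00)(-0.05)] = 0.3825
  C_22 = (0.95)(0.85) − (0.00)(-0.15) = 0.8075
  C_23 = −[(0.95)(-0.05) − (-0.45)(-0.15)] = 0.1150
  C_31 = (-0.45)(-0.35) − (0.00)(0.60) = 0.1575
  C_32 = −[(0.95)(-0.35) − (0.00)(-0.15)] = 0.3325
  C_33 = (0.95)(0.60) − (-0.45)(-0.15) = 0.5025
det(I−A) = Σ_j (I−A)_1j·C_1j = (0.95)(0.4925) + (-0.45)(0.1800) + (0.00)(0.0975) = 0.386875
adj(I−A) = Cᵀ =
  [ 0.4925   0.3825   0.1575]
  [ 0.1800   0.8075   0.3325]
  [ 0.0975   0.1150   0.5025]
(I − A)⁻¹ = adj(I−A) / det(I−A) ≈
  [   1.2730     0.9887     0.4071]
  [   0.4653     2.0872     0.8595]
  [   0.2520     0.2973     1.2989]
Δx = (I − A)⁻¹ Δd with Δd having -120 in the Apparel component and 0 elsewhere.
So Δx_1 = L_13 · (-120), where L_13 = adj(I−A)_13 / det(I−A) = 0.1575 / 0.386875.
Δx_1 = 0.1575 × (-120) / 0.386875 = -18.90 / 0.386875 ≈ -48.9.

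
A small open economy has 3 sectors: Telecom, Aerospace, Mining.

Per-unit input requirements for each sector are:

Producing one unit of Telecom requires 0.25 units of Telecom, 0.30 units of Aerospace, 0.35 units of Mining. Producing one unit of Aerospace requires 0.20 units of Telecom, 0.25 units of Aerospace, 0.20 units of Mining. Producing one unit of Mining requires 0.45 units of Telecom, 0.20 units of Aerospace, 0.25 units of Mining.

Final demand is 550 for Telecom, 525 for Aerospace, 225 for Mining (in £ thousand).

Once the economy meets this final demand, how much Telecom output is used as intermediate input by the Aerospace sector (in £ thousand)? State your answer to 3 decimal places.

I − A =
  [   0.75    -0.20    -0.45]
  [  -0.30     0.75    -0.20]
  [  -0.35    -0.20     0.75]
Cofactors of I−A, C_ij = (−1)^(i+j)·(minor ij) (rows/columns in the sector order above):
  C_11 = (0.75)(0.75) − (-0.20)(-0.20) = 0.5225
  C_12 = −[(-0.30)(0.75) − (-0.20)(-0.35)] = 0.2950
  C_13 = (-0.30)(-0.20) − (0.75)(-0.35) = 0.3225
  C_21 = −[(-0.20)(0.75) − (-0.45)(-0.20)] = 0.2400
  C_22 = (0.75)(0.75) − (-0.45)(-0.35) = 0.4050
  C_23 = −[(0.75)(-0.20) − (-0.20)(-0.35)] = 0.2200
  C_31 = (-0.20)(-0.20) − (-0.45)(0.75) = 0.3775
  C_32 = −[(0.75)(-0.20) − (-0.45)(-0.30)] = 0.2850
  C_33 = (0.75)(0.75) − (-0.20)(-0.30) = 0.5025
det(I−A) = Σ_j (I−A)_1j·C_1j = (0.75)(0.5225) + (-0.20)(0.2950) + (-0.45)(0.3225) = 0.18775
adj(I−A) = Cᵀ =
  [ 0.5225   0.2400   0.3775]
  [ 0.2950   0.4050   0.2850]
  [ 0.3225   0.2200   0.5025]
(I − A)⁻¹ = adj(I−A) / det(I−A) ≈
  [   2.7830     1.2783     2.0107]
  [   1.5712     2.1571     1.5180]
  [   1.7177     1.1718     2.6764]
First solve x = (I − A)⁻¹ d = adj(I−A)·d / det(I−A); in particular x_2 = (0.2950·550 + 0.4050·525 + 0.2850·225) / 0.18775 = 439.00 / 0.18775 ≈ 2338.21571.
Intermediate flow from 1 to 2: z_12 = a_12 · x_2 = 0.20 × 439.00 / 0.18775 = 87.80 / 0.18775 ≈ 467.643.

z_12 = 467.643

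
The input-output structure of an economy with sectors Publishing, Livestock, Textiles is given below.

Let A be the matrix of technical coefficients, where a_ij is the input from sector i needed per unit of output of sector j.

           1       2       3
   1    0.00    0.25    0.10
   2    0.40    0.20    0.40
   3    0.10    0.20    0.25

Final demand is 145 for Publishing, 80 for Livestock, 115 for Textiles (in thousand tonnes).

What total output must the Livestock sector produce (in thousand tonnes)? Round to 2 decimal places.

x_2 = 379.71

I − A =
  [   1.00    -0.25    -0.10]
  [  -0.40     0.80    -0.40]
  [  -0.10    -0.20     0.75]
Cofactors of I−A, C_ij = (−1)^(i+j)·(minor ij) (rows/columns in the sector order above):
  C_11 = (0.80)(0.75) − (-0.40)(-0.20) = 0.5200
  C_12 = −[(-0.40)(0.75) − (-0.40)(-0.10)] = 0.3400
  C_13 = (-0.40)(-0.20) − (0.80)(-0.10) = 0.1600
  C_21 = −[(-0.25)(0.75) − (-0.10)(-0.20)] = 0.2075
  C_22 = (1.00)(0.75) − (-0.10)(-0.10) = 0.7400
  C_23 = −[(1.00)(-0.20) − (-0.25)(-0.10)] = 0.2250
  C_31 = (-0.25)(-0.40) − (-0.10)(0.80) = 0.1800
  C_32 = −[(1.00)(-0.40) − (-0.10)(-0.40)] = 0.4400
  C_33 = (1.00)(0.80) − (-0.25)(-0.40) = 0.7000
det(I−A) = Σ_j (I−A)_1j·C_1j = (1.00)(0.5200) + (-0.25)(0.3400) + (-0.10)(0.1600) = 0.4190
adj(I−A) = Cᵀ =
  [ 0.5200   0.2075   0.1800]
  [ 0.3400   0.7400   0.4400]
  [ 0.1600   0.2250   0.7000]
(I − A)⁻¹ = adj(I−A) / det(I−A) ≈
  [   1.2411     0.4952     0.4296]
  [   0.8115     1.7661     1.0501]
  [   0.3819     0.5370     1.6706]
x = (I − A)⁻¹ d = adj(I−A)·d / det(I−A), with det(I−A) = 0.4190:
  x_1 = (0.5200·145 + 0.2075·80 + 0.1800·115) / 0.4190 = 112.70 / 0.4190 ≈ 268.97
  x_2 = (0.3400·145 + 0.7400·80 + 0.4400·115) / 0.4190 = 159.10 / 0.4190 ≈ 379.71
  x_3 = (0.1600·145 + 0.2250·80 + 0.7000·115) / 0.4190 = 121.70 / 0.4190 ≈ 290.45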